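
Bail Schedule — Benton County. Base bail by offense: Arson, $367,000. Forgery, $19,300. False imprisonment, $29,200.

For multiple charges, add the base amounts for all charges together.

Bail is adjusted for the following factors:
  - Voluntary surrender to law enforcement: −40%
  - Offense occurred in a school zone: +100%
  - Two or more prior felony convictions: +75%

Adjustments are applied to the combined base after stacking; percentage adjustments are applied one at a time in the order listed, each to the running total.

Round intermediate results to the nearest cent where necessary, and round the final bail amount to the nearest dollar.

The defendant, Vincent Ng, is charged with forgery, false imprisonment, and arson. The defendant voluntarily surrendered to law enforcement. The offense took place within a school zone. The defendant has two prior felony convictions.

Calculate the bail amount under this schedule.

Base amounts from the schedule: forgery $19,300; false imprisonment $29,200; arson $367,000.
Stacking rule: sum of all bases. $19,300 + $29,200 + $367,000 = $415,500.
Voluntary surrender to law enforcement (−40%): $415,500 × 0.6 = $249,300.
Offense occurred in a school zone (+100%): $249,300 × 2 = $498,600.
Two or more prior felony convictions (+75%): $498,600 × 1.75 = $872,550.

$872,550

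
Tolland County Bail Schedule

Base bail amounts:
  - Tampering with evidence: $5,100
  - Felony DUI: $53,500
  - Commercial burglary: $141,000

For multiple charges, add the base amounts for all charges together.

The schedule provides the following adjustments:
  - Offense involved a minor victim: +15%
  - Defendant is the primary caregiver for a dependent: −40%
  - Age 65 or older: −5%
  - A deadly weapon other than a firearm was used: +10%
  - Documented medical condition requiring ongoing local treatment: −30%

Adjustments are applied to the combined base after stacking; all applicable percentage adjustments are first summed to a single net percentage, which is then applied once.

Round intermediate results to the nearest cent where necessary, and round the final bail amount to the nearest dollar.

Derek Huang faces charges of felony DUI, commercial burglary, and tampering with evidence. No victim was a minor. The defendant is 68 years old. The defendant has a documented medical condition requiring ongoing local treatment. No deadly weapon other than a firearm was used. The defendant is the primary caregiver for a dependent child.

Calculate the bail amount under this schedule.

$49,900

Base amounts from the schedule: felony DUI $53,500; commercial burglary $141,000; tampering with evidence $5,100.
Stacking rule: sum of all bases. $53,500 + $141,000 + $5,100 = $199,600.
Net percentage adjustment: −40% −5% −30% = −75%. $199,600 × 0.25 = $49,900.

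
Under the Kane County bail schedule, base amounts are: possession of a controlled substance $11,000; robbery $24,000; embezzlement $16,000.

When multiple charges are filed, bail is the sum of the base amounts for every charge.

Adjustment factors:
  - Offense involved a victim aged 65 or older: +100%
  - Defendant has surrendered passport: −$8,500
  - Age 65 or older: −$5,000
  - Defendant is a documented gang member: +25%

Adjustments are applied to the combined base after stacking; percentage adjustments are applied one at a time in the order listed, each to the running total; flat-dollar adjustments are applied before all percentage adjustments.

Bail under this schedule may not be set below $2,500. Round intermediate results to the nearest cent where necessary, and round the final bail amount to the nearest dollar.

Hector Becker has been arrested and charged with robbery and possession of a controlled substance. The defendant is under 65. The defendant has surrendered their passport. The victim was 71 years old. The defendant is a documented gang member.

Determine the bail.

Base amounts from the schedule: robbery $24,000; possession of a controlled substance $11,000.
Stacking rule: sum of all bases. $24,000 + $11,000 = $35,000.
Defendant has surrendered passport (−$8,500 flat): $35,000 − $8,500 = $26,500.
Offense involved a victim aged 65 or older (+100%): $26,500 × 2 = $53,000.
Defendant is a documented gang member (+25%): $53,000 × 1.25 = $66,250.
$66,250 is at or above the $2,500 minimum.

$66,250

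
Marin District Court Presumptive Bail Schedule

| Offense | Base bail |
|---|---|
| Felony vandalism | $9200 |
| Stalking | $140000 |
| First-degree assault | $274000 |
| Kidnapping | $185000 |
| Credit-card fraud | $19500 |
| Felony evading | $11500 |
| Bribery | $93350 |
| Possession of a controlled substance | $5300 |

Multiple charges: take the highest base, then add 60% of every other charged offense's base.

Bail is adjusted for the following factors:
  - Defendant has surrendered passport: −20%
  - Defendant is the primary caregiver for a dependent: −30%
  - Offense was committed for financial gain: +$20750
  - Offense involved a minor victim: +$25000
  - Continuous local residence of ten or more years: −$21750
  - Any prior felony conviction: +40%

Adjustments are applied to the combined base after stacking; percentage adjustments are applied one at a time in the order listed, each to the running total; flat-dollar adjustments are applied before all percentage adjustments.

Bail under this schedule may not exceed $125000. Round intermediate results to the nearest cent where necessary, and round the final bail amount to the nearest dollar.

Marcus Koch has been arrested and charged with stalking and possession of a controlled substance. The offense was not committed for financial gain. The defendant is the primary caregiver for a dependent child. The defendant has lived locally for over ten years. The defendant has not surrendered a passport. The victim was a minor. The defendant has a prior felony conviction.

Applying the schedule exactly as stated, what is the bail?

Base amounts from the schedule: stalking $140000; possession of a controlled substance $5300.
Stacking rule: highest base plus 60% of each additional charge. Highest is stalking at $140000. Additional: $5300 × 60% = $3180. Combined base = $140000 + $3180 = $143180.
Offense involved a minor victim (+$25000 flat): $143180 + $25000 = $168180.
Continuous local residence of ten or more years (−$21750 flat): $168180 − $21750 = $146430.
Defendant is the primary caregiver for a dependent (−30%): $146430 × 0.7 = $102501.
Any prior felony conviction (+40%): $102501 × 1.4 = $143501.40.
Result $143501.40 exceeds the maximum of $125000; bail is capped at $125000.

$125000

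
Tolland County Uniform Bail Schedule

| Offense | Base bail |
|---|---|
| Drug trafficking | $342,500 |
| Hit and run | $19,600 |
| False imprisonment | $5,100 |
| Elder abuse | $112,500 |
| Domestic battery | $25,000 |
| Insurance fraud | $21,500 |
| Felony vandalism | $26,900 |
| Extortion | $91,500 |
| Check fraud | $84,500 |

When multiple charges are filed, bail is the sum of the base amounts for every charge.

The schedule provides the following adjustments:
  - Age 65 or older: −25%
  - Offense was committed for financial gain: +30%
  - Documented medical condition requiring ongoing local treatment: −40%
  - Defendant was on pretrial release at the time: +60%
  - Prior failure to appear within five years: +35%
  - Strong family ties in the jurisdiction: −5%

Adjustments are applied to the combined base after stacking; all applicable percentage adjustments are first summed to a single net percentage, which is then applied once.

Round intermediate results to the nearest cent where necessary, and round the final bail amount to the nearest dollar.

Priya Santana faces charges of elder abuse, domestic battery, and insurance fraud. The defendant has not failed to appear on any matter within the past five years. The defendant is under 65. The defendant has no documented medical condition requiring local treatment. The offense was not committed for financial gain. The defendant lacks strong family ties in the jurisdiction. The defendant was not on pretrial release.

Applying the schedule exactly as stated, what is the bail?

$159,000

Base amounts from the schedule: elder abuse $112,500; domestic battery $25,000; insurance fraud $21,500.
Stacking rule: sum of all bases. $112,500 + $25,000 + $21,500 = $159,000.
No adjustment factors apply to this defendant.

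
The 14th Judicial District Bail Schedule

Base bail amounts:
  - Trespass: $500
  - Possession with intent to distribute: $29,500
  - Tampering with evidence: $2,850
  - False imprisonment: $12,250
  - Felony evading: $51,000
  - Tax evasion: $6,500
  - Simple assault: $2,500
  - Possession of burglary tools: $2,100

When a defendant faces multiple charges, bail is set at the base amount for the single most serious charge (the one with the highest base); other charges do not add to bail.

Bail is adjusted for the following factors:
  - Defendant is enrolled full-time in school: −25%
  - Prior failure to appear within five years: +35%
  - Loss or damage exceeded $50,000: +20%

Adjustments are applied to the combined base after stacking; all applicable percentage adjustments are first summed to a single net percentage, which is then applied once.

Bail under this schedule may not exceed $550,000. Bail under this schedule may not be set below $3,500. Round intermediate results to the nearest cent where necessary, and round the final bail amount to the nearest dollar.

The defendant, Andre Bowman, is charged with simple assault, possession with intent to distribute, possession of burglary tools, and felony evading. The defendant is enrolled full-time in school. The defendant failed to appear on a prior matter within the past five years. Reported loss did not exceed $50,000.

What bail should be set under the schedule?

Base amounts from the schedule: simple assault $2,500; possession with intent to distribute $29,500; possession of burglary tools $2,100; felony evading $51,000.
Stacking rule: use the highest base only. Highest is felony evading at $51,000. Combined base = $51,000.
Net percentage adjustment: −25% +35% = +10%. $51,000 × 1.1 = $56,100.
$56,100 is within the $550,000 maximum.
$56,100 is at or above the $3,500 minimum.

$56,100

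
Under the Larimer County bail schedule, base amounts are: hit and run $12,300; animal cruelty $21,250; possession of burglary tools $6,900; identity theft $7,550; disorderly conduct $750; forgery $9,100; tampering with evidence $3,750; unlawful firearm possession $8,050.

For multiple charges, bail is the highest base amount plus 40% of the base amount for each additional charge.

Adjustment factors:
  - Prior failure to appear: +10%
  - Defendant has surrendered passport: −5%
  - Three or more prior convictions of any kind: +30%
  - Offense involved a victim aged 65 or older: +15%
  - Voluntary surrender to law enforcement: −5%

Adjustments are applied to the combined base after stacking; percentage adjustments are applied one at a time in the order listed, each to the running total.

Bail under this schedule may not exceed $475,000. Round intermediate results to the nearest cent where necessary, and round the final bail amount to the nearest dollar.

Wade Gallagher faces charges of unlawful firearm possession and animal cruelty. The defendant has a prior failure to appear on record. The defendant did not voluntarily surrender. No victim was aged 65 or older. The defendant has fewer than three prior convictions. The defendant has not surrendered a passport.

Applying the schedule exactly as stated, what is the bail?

$26,917

Base amounts from the schedule: unlawful firearm possession $8,050; animal cruelty $21,250.
Stacking rule: highest base plus 40% of each additional charge. Highest is animal cruelty at $21,250. Additional: $8,050 × 40% = $3,220. Combined base = $21,250 + $3,220 = $24,470.
Prior failure to appear (+10%): $24,470 × 1.1 = $26,917.
$26,917 is within the $475,000 maximum.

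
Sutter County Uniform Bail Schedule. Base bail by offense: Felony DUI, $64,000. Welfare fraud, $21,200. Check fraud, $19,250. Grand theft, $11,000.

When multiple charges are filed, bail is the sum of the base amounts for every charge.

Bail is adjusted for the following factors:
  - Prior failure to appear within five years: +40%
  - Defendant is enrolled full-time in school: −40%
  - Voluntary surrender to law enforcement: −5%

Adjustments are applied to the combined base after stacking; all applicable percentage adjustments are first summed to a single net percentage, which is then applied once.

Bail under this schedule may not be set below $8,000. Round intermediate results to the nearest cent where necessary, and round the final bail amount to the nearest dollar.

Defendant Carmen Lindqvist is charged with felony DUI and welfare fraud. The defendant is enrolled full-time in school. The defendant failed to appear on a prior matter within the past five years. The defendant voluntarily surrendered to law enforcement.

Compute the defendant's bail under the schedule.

Base amounts from the schedule: felony DUI $64,000; welfare fraud $21,200.
Stacking rule: sum of all bases. $64,000 + $21,200 = $85,200.
Net percentage adjustment: +40% −40% −5% = −5%. $85,200 × 0.95 = $80,940.
$80,940 is at or above the $8,000 minimum.

$80,940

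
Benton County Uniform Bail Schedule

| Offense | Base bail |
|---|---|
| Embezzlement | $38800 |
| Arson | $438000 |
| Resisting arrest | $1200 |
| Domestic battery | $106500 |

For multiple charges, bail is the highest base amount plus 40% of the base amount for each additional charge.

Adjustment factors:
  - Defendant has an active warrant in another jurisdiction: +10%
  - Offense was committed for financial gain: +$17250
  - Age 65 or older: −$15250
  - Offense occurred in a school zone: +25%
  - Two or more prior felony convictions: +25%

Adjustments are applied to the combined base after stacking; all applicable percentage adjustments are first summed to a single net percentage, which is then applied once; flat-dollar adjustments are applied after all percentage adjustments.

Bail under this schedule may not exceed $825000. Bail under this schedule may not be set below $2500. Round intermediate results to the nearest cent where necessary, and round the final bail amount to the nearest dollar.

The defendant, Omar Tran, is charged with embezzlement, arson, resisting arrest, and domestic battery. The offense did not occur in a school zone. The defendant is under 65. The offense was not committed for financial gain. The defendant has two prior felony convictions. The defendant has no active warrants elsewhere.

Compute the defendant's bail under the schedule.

$620750

Base amounts from the schedule: embezzlement $38800; arson $438000; resisting arrest $1200; domestic battery $106500.
Stacking rule: highest base plus 40% of each additional charge. Highest is arson at $438000. Additional: $38800 × 40% = $15520; $1200 × 40% = $480; $106500 × 40% = $42600. Combined base = $438000 + $58600 = $496600.
Two or more prior felony convictions (+25%): $496600 × 1.25 = $620750.
$620750 is within the $825000 maximum.
$620750 is at or above the $2500 minimum.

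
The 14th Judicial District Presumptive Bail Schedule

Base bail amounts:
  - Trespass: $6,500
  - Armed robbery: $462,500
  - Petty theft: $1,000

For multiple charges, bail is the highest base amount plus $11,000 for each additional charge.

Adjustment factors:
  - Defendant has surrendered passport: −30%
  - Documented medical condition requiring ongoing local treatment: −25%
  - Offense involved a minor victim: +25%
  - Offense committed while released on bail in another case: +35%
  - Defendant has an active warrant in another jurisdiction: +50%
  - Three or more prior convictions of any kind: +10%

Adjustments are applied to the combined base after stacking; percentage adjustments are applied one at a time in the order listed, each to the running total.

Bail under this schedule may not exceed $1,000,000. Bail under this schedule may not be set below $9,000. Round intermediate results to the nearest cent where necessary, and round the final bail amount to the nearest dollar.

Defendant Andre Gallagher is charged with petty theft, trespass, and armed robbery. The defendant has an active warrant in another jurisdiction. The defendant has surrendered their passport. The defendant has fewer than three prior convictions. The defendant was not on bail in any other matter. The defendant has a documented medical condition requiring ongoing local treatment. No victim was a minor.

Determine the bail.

Base amounts from the schedule: petty theft $1,000; trespass $6,500; armed robbery $462,500.
Stacking rule: highest base plus $11,000 per additional charge. Highest is armed robbery at $462,500; 2 additional charges → +$22,000. Combined base = $484,500.
Defendant has surrendered passport (−30%): $484,500 × 0.7 = $339,150.
Documented medical condition requiring ongoing local treatment (−25%): $339,150 × 0.75 = $254,362.50.
Defendant has an active warrant in another jurisdiction (+50%): $254,362.50 × 1.5 = $381,543.75.
$381,543.75 is within the $1,000,000 maximum.
$381,543.75 is at or above the $9,000 minimum.
Rounded to the nearest dollar: $381,544.

$381,544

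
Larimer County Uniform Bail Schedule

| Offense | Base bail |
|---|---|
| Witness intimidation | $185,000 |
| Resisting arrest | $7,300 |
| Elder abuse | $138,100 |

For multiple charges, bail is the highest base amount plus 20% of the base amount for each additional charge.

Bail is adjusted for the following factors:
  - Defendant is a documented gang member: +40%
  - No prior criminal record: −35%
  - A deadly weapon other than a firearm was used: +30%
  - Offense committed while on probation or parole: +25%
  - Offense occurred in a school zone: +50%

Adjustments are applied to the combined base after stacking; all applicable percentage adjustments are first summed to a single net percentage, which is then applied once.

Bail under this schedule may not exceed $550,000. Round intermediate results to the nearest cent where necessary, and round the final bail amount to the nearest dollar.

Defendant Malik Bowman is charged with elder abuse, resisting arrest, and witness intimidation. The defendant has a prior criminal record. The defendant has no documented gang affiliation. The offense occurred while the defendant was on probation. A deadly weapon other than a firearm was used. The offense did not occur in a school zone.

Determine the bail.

Base amounts from the schedule: elder abuse $138,100; resisting arrest $7,300; witness intimidation $185,000.
Stacking rule: highest base plus 20% of each additional charge. Highest is witness intimidation at $185,000. Additional: $138,100 × 20% = $27,620; $7,300 × 20% = $1,460. Combined base = $185,000 + $29,080 = $214,080.
Net percentage adjustment: +30% +25% = +55%. $214,080 × 1.55 = $331,824.
$331,824 is within the $550,000 maximum.

$331,824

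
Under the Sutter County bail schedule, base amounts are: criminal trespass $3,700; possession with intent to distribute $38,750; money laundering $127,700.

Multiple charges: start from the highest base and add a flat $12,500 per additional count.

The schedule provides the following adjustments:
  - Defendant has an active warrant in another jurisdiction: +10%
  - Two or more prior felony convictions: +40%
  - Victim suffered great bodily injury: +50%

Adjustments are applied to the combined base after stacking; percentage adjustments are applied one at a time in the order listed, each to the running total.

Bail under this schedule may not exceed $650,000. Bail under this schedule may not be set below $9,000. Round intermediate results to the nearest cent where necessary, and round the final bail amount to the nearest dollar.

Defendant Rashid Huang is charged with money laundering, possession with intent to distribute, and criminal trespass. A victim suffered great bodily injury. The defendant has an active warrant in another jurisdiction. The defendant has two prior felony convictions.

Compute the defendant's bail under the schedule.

$352,737

Base amounts from the schedule: money laundering $127,700; possession with intent to distribute $38,750; criminal trespass $3,700.
Stacking rule: highest base plus $12,500 per additional charge. Highest is money laundering at $127,700; 2 additional charges → +$25,000. Combined base = $152,700.
Defendant has an active warrant in another jurisdiction (+10%): $152,700 × 1.1 = $167,970.
Two or more prior felony convictions (+40%): $167,970 × 1.4 = $235,158.
Victim suffered great bodily injury (+50%): $235,158 × 1.5 = $352,737.
$352,737 is within the $650,000 maximum.
$352,737 is at or above the $9,000 minimum.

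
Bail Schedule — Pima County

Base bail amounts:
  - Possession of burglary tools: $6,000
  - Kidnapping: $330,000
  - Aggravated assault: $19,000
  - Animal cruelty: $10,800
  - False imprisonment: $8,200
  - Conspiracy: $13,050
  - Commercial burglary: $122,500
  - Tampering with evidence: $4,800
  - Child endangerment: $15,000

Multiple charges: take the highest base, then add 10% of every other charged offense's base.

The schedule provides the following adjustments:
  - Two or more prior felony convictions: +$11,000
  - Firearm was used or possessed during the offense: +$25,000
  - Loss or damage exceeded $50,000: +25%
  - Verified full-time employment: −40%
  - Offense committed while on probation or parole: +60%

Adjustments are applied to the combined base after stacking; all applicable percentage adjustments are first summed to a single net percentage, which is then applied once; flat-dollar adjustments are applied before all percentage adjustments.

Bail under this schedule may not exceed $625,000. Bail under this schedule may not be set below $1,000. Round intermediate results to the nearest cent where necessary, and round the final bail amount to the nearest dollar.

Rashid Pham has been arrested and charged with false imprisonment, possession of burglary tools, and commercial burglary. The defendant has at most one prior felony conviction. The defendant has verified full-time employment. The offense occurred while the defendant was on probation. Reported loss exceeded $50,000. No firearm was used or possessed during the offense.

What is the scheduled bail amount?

$179,684

Base amounts from the schedule: false imprisonment $8,200; possession of burglary tools $6,000; commercial burglary $122,500.
Stacking rule: highest base plus 10% of each additional charge. Highest is commercial burglary at $122,500. Additional: $8,200 × 10% = $820; $6,000 × 10% = $600. Combined base = $122,500 + $1,420 = $123,920.
Net percentage adjustment: +25% −40% +60% = +45%. $123,920 × 1.45 = $179,684.
$179,684 is within the $625,000 maximum.
$179,684 is at or above the $1,000 minimum.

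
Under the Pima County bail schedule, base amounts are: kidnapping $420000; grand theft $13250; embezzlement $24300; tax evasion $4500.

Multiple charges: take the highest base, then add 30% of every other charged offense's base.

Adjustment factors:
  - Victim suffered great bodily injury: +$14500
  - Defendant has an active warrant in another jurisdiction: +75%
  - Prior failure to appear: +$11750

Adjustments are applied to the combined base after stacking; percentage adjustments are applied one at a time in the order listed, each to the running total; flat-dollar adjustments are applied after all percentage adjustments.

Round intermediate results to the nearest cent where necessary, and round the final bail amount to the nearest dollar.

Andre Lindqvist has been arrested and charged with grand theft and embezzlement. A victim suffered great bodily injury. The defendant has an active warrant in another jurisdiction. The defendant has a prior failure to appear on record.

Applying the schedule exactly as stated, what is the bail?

$75731

Base amounts from the schedule: grand theft $13250; embezzlement $24300.
Stacking rule: highest base plus 30% of each additional charge. Highest is embezzlement at $24300. Additional: $13250 × 30% = $3975. Combined base = $24300 + $3975 = $28275.
Defendant has an active warrant in another jurisdiction (+75%): $28275 × 1.75 = $49481.25.
Victim suffered great bodily injury (+$14500 flat): $49481.25 + $14500 = $63981.25.
Prior failure to appear (+$11750 flat): $63981.25 + $11750 = $75731.25.
Rounded to the nearest dollar: $75731.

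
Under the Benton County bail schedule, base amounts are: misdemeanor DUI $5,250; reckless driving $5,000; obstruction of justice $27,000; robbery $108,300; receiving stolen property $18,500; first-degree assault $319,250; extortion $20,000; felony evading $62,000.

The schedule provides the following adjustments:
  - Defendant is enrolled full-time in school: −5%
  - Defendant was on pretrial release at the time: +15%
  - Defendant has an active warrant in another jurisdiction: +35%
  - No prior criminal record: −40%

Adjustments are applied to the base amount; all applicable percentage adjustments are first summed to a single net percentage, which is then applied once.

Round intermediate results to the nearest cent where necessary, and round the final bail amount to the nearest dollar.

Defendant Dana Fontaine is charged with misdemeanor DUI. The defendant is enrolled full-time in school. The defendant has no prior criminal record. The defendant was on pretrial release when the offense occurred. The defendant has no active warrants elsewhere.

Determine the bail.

Base amounts from the schedule: misdemeanor DUI $5,250.
Single charge. Combined base = $5,250.
Net percentage adjustment: −5% +15% −40% = −30%. $5,250 × 0.7 = $3,675.

$3,675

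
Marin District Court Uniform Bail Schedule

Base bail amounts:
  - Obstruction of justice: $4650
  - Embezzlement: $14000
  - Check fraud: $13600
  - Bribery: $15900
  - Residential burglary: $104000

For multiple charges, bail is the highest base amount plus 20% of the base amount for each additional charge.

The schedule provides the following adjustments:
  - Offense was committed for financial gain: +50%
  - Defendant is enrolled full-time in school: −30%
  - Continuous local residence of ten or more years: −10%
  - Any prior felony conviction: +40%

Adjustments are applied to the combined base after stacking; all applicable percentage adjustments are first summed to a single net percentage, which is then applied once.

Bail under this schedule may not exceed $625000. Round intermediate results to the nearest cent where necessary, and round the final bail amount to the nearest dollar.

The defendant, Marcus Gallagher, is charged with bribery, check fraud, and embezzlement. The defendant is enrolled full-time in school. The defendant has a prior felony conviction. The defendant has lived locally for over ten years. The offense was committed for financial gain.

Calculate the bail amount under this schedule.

$32130

Base amounts from the schedule: bribery $15900; check fraud $13600; embezzlement $14000.
Stacking rule: highest base plus 20% of each additional charge. Highest is bribery at $15900. Additional: $13600 × 20% = $2720; $14000 × 20% = $2800. Combined base = $15900 + $5520 = $21420.
Net percentage adjustment: +50% −30% −10% +40% = +50%. $21420 × 1.5 = $32130.
$32130 is within the $625000 maximum.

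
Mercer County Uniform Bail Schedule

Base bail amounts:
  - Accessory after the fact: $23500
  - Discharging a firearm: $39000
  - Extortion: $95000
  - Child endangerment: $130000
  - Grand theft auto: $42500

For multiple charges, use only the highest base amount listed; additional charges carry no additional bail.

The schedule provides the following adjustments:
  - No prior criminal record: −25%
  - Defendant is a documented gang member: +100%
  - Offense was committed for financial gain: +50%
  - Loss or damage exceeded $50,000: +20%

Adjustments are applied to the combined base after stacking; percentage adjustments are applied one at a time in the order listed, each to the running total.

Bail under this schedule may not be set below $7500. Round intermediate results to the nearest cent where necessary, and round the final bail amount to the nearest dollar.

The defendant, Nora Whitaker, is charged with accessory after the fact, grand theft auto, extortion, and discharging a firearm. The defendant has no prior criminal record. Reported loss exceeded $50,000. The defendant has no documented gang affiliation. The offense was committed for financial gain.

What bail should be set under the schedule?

$128250

Base amounts from the schedule: accessory after the fact $23500; grand theft auto $42500; extortion $95000; discharging a firearm $39000.
Stacking rule: use the highest base only. Highest is extortion at $95000. Combined base = $95000.
No prior criminal record (−25%): $95000 × 0.75 = $71250.
Offense was committed for financial gain (+50%): $71250 × 1.5 = $106875.
Loss or damage exceeded $50,000 (+20%): $106875 × 1.2 = $128250.
$128250 is at or above the $7500 minimum.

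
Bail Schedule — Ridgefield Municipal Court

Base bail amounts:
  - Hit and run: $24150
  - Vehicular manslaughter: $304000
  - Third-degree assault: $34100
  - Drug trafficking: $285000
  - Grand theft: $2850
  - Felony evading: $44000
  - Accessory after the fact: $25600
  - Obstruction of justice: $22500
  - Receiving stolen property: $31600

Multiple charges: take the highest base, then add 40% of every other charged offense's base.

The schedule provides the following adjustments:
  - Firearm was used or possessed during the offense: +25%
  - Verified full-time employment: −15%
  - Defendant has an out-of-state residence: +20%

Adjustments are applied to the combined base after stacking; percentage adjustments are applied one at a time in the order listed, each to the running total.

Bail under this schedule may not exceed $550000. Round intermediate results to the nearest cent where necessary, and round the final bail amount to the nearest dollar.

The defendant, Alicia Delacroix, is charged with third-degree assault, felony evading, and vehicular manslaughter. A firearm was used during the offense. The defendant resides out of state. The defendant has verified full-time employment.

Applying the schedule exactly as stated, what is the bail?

Base amounts from the schedule: third-degree assault $34100; felony evading $44000; vehicular manslaughter $304000.
Stacking rule: highest base plus 40% of each additional charge. Highest is vehicular manslaughter at $304000. Additional: $34100 × 40% = $13640; $44000 × 40% = $17600. Combined base = $304000 + $31240 = $335240.
Firearm was used or possessed during the offense (+25%): $335240 × 1.25 = $419050.
Verified full-time employment (−15%): $419050 × 0.85 = $356192.50.
Defendant has an out-of-state residence (+20%): $356192.50 × 1.2 = $427431.
$427431 is within the $550000 maximum.

$427431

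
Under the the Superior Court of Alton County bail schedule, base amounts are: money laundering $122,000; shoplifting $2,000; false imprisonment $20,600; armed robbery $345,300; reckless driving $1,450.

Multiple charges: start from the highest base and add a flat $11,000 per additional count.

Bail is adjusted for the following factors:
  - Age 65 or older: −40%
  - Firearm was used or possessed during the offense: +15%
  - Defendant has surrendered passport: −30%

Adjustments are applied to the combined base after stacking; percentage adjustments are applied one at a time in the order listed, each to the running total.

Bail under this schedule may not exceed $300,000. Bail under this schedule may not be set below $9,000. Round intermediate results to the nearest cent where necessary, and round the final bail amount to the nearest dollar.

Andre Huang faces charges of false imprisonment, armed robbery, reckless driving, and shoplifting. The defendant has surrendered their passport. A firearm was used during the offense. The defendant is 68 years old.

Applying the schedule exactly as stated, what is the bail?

$182,719

Base amounts from the schedule: false imprisonment $20,600; armed robbery $345,300; reckless driving $1,450; shoplifting $2,000.
Stacking rule: highest base plus $11,000 per additional charge. Highest is armed robbery at $345,300; 3 additional charges → +$33,000. Combined base = $378,300.
Age 65 or older (−40%): $378,300 × 0.6 = $226,980.
Firearm was used or possessed during the offense (+15%): $226,980 × 1.15 = $261,027.
Defendant has surrendered passport (−30%): $261,027 × 0.7 = $182,718.90.
$182,718.90 is within the $300,000 maximum.
$182,718.90 is at or above the $9,000 minimum.
Rounded to the nearest dollar: $182,719.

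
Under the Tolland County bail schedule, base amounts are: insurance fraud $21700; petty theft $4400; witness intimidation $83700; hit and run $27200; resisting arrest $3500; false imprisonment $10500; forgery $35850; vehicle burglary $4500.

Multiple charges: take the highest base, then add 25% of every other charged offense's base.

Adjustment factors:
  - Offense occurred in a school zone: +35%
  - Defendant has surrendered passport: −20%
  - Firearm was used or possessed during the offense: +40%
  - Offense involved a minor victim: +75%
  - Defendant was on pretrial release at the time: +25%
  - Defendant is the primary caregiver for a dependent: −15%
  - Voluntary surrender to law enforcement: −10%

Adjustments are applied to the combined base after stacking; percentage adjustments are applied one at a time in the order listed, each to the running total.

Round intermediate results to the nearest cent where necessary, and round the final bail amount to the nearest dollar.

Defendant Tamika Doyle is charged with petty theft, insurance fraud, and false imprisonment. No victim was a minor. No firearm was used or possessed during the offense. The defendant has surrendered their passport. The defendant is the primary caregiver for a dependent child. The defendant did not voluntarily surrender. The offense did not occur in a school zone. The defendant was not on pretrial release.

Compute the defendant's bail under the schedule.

Base amounts from the schedule: petty theft $4400; insurance fraud $21700; false imprisonment $10500.
Stacking rule: highest base plus 25% of each additional charge. Highest is insurance fraud at $21700. Additional: $4400 × 25% = $1100; $10500 × 25% = $2625. Combined base = $21700 + $3725 = $25425.
Defendant has surrendered passport (−20%): $25425 × 0.8 = $20340.
Defendant is the primary caregiver for a dependent (−15%): $20340 × 0.85 = $17289.

$17289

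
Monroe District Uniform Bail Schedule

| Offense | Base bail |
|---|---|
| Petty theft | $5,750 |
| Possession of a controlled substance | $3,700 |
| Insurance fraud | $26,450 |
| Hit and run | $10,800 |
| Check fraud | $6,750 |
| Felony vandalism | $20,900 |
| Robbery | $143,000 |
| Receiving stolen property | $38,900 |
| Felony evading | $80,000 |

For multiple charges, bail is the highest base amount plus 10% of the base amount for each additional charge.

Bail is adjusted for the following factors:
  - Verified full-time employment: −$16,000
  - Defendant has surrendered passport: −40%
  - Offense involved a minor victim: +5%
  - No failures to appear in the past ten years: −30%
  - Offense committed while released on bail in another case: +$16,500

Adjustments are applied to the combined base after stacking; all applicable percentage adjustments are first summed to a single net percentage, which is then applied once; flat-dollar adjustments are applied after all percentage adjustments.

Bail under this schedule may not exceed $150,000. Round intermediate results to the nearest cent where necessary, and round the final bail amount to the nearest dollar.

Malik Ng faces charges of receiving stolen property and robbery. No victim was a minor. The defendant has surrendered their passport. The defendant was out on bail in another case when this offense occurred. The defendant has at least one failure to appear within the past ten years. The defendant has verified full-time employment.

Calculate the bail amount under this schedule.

Base amounts from the schedule: receiving stolen property $38,900; robbery $143,000.
Stacking rule: highest base plus 10% of each additional charge. Highest is robbery at $143,000. Additional: $38,900 × 10% = $3,890. Combined base = $143,000 + $3,890 = $146,890.
Defendant has surrendered passport (−40%): $146,890 × 0.6 = $88,134.
Verified full-time employment (−$16,000 flat): $88,134 − $16,000 = $72,134.
Offense committed while released on bail in another case (+$16,500 flat): $72,134 + $16,500 = $88,634.
$88,634 is within the $150,000 maximum.

$88,634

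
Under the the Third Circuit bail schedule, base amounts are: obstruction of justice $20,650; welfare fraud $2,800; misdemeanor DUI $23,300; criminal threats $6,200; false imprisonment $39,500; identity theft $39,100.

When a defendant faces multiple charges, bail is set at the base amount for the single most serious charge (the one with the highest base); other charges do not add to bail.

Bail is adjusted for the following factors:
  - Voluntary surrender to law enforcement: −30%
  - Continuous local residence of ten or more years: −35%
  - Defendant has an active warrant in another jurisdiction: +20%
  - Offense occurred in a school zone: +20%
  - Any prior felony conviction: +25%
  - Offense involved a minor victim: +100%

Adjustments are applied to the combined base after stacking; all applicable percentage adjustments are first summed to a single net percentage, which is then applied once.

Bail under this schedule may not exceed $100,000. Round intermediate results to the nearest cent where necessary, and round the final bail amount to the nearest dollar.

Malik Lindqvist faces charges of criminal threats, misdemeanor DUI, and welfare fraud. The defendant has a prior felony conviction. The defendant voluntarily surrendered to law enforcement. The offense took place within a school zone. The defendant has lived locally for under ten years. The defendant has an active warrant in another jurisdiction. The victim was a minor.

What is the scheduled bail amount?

$54,755

Base amounts from the schedule: criminal threats $6,200; misdemeanor DUI $23,300; welfare fraud $2,800.
Stacking rule: use the highest base only. Highest is misdemeanor DUI at $23,300. Combined base = $23,300.
Net percentage adjustment: −30% +20% +20% +25% +100% = +135%. $23,300 × 2.35 = $54,755.
$54,755 is within the $100,000 maximum.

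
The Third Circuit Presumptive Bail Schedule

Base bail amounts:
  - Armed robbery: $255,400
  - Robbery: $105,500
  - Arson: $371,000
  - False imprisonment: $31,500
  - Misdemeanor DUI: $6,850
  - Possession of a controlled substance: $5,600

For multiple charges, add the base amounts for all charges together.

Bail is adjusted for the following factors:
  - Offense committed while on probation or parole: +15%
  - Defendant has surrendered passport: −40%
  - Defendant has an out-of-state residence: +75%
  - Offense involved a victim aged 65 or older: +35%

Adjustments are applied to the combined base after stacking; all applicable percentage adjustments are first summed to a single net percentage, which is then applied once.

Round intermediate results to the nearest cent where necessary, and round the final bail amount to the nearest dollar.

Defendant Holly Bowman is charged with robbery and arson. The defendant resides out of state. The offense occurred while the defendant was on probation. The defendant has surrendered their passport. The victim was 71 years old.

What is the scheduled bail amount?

$881,525

Base amounts from the schedule: robbery $105,500; arson $371,000.
Stacking rule: sum of all bases. $105,500 + $371,000 = $476,500.
Net percentage adjustment: +15% −40% +75% +35% = +85%. $476,500 × 1.85 = $881,525.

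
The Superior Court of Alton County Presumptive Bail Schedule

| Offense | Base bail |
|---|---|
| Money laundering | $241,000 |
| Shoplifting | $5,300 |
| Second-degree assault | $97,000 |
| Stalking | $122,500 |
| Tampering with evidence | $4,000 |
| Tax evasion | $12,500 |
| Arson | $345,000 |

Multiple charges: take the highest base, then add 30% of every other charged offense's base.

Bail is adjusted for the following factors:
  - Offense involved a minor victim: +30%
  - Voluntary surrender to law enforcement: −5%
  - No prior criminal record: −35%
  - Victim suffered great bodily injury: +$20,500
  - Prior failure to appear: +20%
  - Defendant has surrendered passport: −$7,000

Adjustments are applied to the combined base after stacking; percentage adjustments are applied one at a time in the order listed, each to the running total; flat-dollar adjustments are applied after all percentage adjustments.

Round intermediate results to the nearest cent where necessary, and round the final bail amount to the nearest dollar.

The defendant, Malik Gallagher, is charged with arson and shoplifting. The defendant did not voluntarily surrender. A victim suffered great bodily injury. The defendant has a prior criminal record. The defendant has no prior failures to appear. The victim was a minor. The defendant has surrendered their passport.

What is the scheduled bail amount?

Base amounts from the schedule: arson $345,000; shoplifting $5,300.
Stacking rule: highest base plus 30% of each additional charge. Highest is arson at $345,000. Additional: $5,300 × 30% = $1,590. Combined base = $345,000 + $1,590 = $346,590.
Offense involved a minor victim (+30%): $346,590 × 1.3 = $450,567.
Victim suffered great bodily injury (+$20,500 flat): $450,567 + $20,500 = $471,067.
Defendant has surrendered passport (−$7,000 flat): $471,067 − $7,000 = $464,067.

$464,067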